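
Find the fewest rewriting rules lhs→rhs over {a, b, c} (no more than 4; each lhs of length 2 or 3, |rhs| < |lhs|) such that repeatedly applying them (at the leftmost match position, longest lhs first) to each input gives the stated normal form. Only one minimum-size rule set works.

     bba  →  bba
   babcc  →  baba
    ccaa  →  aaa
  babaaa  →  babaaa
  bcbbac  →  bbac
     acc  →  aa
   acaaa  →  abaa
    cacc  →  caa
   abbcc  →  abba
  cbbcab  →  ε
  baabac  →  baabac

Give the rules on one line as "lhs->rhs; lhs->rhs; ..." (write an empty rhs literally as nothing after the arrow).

  | bba
  | babcc => baba
  | ccaa => aaa
  | babaaa

aca->ab; bca->c; cb->; cc->a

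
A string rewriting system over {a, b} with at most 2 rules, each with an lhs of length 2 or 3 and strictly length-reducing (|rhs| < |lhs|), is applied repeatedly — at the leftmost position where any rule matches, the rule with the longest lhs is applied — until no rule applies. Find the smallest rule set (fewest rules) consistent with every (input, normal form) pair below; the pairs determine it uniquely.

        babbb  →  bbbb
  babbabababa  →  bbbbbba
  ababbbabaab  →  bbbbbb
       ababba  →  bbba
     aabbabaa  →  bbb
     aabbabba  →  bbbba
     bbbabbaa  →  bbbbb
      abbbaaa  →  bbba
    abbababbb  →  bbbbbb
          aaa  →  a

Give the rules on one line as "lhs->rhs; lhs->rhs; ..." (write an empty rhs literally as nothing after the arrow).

  | babbb => bbbb
  | babbabababa => bbbabababa => bbbbababa => bbbbbaba => bbbbbba
  | ababbbabaab => babbbabaab => bbbbabaab => bbbbbaab => bbbbbb
  | ababba => babba => bbba

aa->; ab->b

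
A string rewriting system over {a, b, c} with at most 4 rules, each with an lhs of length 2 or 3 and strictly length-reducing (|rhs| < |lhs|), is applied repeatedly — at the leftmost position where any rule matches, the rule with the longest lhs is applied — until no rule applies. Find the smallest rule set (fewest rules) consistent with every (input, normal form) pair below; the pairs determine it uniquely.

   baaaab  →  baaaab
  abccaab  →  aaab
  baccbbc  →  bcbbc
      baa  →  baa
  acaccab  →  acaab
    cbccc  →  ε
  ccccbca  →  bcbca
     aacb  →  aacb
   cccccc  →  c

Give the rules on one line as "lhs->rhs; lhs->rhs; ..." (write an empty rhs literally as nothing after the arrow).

  | baaaab
  | abccaab => aaab
  | baccbbc => bcbbc
  | baa

bac->b; bcc->; cc->; ccc->b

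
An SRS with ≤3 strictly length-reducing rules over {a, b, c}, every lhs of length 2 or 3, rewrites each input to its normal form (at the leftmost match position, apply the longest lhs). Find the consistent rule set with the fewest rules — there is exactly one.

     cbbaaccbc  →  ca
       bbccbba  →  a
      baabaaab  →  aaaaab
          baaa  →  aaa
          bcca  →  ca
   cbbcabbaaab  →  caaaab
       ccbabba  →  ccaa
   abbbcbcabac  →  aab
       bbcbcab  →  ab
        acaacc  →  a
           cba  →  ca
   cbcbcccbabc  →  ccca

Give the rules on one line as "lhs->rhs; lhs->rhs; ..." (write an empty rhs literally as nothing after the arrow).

  | cbbaaccbc => cbaaccbc => caaccbc => cabcbc => cabc => ca
  | bbccbba => bcbba => bba => ba => a
  | baabaaab => aabaaab => aaaaab
  | baaa => aaa

ac->b; ba->a; bc->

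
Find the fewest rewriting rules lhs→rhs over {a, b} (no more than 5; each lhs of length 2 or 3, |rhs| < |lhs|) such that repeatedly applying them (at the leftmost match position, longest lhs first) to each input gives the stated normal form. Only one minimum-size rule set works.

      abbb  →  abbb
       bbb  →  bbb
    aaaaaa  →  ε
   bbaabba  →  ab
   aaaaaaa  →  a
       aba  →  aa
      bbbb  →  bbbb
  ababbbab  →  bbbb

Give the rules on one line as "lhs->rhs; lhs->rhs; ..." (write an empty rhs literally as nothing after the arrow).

  | abbb
  | bbb
  | aaaaaa => aaa => ε
  | bbaabba => babba => abba => ab

aaa->; aab->bb; ba->a; bba->b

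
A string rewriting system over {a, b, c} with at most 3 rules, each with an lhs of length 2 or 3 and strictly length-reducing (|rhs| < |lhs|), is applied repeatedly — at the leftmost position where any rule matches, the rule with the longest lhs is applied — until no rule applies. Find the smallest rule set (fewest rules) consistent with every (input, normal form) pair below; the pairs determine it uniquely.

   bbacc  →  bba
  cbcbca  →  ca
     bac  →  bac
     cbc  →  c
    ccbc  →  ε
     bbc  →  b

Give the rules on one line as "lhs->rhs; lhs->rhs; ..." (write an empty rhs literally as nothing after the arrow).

bc->; cc->

  | bbacc => bba
  | cbcbca => cbca => ca
  | bac
  | cbc => c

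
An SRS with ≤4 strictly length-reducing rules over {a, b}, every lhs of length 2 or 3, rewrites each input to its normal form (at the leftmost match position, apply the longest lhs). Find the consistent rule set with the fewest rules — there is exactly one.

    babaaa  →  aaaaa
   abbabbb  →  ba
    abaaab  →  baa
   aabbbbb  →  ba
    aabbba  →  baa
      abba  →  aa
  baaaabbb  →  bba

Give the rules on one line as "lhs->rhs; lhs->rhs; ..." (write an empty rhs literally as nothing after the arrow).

aab->ba; ab->a; bab->aa; bbb->ba

  | babaaa => aaaaa
  | abbabbb => ababbb => aabbb => babb => aab => ba
  | abaaab => aaaab => aaba => baa
  | aabbbbb => babbbb => aabbb => babb => aab => ba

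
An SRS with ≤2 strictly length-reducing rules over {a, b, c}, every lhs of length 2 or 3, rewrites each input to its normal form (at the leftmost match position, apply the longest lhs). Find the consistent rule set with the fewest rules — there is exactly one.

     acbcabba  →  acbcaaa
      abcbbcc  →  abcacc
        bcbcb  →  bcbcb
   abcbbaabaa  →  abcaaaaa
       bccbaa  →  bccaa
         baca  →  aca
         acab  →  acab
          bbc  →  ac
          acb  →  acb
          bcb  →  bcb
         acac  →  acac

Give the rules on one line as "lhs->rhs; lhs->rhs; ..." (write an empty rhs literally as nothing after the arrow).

  | acbcabba => acbcaaa
  | abcbbcc => abcacc
  | bcbcb
  | abcbbaabaa => abcaaabaa => abcaaaaa

ba->a; bb->a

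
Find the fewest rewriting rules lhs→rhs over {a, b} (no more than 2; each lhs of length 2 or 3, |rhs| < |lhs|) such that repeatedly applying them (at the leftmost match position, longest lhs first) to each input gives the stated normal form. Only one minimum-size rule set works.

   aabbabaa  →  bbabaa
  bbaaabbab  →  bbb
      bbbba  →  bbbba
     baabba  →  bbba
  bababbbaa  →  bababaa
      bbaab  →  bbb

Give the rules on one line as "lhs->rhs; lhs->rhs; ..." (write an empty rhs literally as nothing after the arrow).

  | aabbabaa => bbabaa
  | bbaaabbab => bbabbab => bbaab => bbb
  | bbbba
  | baabba => bbba

aab->b; abb->a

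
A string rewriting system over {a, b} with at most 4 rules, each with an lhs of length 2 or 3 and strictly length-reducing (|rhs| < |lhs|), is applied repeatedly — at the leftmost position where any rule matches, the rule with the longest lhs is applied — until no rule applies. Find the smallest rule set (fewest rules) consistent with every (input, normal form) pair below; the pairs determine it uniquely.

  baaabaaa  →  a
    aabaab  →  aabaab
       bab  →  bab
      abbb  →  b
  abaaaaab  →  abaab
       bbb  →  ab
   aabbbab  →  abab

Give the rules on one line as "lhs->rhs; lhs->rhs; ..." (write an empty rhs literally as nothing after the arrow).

  | baaabaaa => bbaaa => aaaa => a
  | aabaab
  | bab
  | abbb => b

aaa->; abb->; bb->a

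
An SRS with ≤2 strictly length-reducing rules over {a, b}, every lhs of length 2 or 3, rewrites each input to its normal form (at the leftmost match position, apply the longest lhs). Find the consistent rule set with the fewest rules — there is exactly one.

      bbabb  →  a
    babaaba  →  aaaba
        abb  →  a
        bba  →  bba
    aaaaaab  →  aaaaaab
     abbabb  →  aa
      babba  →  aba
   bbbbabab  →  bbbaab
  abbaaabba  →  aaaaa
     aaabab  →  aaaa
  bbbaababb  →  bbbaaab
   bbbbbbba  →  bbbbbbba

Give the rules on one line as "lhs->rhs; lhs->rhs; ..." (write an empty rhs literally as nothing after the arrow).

  | bbabb => bab => a
  | babaaba => aaaba
  | abb => a
  | bba

abb->a; bab->a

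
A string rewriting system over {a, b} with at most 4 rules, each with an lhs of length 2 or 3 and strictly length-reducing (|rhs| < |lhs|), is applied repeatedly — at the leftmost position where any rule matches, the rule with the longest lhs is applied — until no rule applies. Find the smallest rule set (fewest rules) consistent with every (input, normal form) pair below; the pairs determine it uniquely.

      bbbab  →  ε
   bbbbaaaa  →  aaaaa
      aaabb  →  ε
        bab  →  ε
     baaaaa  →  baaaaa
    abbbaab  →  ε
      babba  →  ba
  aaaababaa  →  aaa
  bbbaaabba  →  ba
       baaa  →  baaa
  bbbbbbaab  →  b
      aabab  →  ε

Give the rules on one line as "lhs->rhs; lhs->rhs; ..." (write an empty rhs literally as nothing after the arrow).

  | bbbab => bab => bb => ε
  | bbbbaaaa => bbaaaa => aaaaa
  | aaabb => aabb => abb => bb => ε
  | bab => bb => ε

ab->b; bb->; bba->aa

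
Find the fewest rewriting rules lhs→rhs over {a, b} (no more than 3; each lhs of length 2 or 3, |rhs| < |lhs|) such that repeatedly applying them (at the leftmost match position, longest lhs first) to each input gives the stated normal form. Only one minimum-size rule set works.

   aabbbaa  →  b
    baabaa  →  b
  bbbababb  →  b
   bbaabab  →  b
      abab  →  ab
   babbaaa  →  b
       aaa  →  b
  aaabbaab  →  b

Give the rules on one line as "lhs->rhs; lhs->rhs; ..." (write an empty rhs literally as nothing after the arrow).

  | aabbbaa => bbbbaa => bbbaa => bbaa => baa => ba => b
  | baabaa => babaa => bbaa => baa => ba => b
  | bbbababb => bbababb => bababb => bbabb => babb => bbb => bb => b
  | bbaabab => baabab => babab => bbab => bab => bb => b

aa->b; ba->b; bb->b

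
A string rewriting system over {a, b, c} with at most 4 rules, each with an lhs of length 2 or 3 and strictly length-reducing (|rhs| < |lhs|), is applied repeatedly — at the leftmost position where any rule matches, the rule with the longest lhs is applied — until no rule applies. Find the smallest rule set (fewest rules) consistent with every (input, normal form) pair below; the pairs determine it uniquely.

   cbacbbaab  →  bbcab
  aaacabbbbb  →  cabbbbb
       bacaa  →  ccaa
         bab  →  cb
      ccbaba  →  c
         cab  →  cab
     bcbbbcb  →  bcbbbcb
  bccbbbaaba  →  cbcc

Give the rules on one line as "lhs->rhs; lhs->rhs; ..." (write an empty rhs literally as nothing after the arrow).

ac->c; ba->c; ccb->a; ccc->b

  | cbacbbaab => cccbbaab => bbbaab => bbcab
  | aaacabbbbb => aacabbbbb => acabbbbb => cabbbbb
  | bacaa => ccaa
  | bab => cb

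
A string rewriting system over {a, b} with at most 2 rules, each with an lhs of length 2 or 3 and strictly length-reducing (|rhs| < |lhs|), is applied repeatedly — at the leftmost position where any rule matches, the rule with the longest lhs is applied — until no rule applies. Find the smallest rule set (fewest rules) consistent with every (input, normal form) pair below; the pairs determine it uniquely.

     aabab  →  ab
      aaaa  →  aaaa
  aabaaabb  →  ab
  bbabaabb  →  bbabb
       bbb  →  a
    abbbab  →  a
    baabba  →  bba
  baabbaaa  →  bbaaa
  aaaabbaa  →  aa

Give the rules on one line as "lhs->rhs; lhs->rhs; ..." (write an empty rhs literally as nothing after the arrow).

  | aabab => ab
  | aaaa
  | aabaaabb => aaabb => ab
  | bbabaabb => bbabb

aab->; bbb->a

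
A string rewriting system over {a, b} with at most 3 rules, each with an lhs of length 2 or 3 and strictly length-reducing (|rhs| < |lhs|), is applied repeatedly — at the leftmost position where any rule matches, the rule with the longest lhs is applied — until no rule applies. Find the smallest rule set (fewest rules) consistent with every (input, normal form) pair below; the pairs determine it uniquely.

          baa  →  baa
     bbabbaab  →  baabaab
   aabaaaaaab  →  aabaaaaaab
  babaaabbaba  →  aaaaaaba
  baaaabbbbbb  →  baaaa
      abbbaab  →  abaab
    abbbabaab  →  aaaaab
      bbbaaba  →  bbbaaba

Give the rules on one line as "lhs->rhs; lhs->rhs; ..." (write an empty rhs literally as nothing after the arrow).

  | baa
  | bbabbaab => baabaab
  | aabaaaaaab
  | babaaabbaba => aaaaabbaba => aaaaaaba

abb->a; bab->aa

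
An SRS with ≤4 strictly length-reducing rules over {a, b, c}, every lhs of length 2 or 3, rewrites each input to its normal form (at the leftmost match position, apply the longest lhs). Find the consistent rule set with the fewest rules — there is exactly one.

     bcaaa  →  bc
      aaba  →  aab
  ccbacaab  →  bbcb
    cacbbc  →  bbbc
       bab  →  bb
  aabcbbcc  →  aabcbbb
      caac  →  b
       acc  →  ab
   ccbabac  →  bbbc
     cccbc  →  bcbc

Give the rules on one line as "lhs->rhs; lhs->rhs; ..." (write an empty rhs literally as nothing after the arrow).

ba->b; ca->c; cc->b

  | bcaaa => bcaa => bca => bc
  | aaba => aab
  | ccbacaab => bbacaab => bbcaab => bbcab => bbcb
  | cacbbc => ccbbc => bbbc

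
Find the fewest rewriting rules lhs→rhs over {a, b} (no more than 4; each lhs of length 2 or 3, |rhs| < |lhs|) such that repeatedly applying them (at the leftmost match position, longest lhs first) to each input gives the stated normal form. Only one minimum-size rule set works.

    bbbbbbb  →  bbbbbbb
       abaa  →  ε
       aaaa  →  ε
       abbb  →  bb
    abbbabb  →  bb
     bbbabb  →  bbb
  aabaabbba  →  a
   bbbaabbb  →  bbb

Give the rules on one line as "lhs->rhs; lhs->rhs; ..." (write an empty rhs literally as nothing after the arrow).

  | bbbbbbb
  | abaa => aa => ε
  | aaaa => aa => ε
  | abbb => bb

aa->; ab->; bba->aa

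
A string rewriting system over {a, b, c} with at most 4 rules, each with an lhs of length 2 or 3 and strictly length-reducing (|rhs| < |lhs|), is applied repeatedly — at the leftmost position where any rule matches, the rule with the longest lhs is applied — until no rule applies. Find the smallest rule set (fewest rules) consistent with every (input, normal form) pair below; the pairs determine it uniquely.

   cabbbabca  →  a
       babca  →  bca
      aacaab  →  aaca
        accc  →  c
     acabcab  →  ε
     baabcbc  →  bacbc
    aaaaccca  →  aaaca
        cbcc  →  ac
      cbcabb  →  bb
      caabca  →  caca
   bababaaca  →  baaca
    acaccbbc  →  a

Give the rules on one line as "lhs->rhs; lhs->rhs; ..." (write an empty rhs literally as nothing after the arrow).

ab->; bcb->cb; cbb->ac; cc->b

  | cabbbabca => cbbabca => acabca => acca => aba => a
  | babca => bca
  | aacaab => aaca
  | accc => abc => c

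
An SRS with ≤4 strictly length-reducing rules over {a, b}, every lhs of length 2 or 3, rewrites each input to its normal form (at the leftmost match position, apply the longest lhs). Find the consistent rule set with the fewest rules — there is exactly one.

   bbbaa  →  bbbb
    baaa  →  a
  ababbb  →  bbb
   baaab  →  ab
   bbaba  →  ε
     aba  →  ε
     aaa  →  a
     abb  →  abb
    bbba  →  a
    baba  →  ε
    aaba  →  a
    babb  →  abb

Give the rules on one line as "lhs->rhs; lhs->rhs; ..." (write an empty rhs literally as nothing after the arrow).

  | bbbaa => bbbb
  | baaa => bba => ba => a
  | ababbb => aabbb => bbb
  | baaab => bbab => bab => ab

aa->; ba->a; baa->bb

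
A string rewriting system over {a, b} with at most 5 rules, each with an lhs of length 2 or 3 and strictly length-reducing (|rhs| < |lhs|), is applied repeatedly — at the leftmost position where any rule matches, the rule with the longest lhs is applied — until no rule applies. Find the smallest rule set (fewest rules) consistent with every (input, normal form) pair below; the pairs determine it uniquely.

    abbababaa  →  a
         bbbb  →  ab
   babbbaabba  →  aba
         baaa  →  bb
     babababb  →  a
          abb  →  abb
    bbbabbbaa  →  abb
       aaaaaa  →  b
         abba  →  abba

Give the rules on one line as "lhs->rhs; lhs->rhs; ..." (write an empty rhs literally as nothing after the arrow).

aa->b; aaa->aa; bab->ba; bbb->a

  | abbababaa => abbaabaa => abbbbaa => aabaa => bbaa => bbb => a
  | bbbb => ab
  | babbbaabba => babbaabba => babaabba => baaabba => baabba => bbbba => aba
  | baaa => baa => bb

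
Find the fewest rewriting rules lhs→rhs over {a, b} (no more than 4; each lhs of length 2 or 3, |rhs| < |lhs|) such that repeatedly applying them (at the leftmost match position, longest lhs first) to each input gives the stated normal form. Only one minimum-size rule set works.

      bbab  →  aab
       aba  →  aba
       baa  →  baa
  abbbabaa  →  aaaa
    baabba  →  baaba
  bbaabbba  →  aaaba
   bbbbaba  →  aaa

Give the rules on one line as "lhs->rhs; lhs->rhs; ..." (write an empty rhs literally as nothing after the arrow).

  | bbab => aab
  | aba
  | baa
  | abbbabaa => abbabaa => ababaa => aaaa

abb->ab; bab->a; bb->a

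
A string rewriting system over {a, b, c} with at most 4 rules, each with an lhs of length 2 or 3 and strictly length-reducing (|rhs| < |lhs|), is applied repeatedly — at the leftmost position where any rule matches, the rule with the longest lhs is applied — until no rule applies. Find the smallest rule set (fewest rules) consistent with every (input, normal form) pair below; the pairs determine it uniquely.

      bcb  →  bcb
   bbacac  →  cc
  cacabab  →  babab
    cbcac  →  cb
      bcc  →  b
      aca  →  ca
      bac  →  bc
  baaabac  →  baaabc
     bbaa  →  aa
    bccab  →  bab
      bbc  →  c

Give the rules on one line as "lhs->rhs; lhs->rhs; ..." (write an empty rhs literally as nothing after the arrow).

ac->c; bb->; bcc->b; cca->ba

  | bcb
  | bbacac => acac => cac => cc
  | cacabab => ccabab => babab
  | cbcac => cbcc => cb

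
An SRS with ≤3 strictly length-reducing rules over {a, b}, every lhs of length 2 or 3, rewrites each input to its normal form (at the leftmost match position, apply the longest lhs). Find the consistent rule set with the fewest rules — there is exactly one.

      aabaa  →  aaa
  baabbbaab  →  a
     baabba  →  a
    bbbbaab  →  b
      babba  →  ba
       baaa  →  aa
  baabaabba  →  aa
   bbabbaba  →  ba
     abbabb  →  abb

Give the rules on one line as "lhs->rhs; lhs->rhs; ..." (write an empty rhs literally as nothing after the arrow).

  | aabaa => aaa
  | baabbbaab => abbbaab => abab => a
  | baabba => abba => a
  | bbbbaab => bbab => b

baa->a; bab->; bba->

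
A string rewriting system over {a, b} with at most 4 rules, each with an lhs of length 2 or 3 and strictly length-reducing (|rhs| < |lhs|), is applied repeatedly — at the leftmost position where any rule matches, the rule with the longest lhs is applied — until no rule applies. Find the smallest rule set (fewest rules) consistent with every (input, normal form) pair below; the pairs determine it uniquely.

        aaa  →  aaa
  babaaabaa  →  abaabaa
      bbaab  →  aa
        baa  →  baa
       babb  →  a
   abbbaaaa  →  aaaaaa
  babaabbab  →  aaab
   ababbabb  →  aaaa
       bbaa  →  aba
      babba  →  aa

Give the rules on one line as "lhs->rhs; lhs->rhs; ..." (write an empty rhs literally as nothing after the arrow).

bab->bb; bb->a; bba->ab; bbb->a

  | aaa
  | babaaabaa => bbaaabaa => abaabaa
  | bbaab => abab => abb => aa
  | baa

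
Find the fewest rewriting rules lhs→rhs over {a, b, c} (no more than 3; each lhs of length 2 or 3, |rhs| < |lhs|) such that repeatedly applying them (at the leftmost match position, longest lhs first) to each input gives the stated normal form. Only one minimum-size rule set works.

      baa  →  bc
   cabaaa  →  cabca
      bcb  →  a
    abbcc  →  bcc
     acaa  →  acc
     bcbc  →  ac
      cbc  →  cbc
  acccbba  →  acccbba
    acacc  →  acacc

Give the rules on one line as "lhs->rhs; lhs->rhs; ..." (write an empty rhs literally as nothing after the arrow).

aa->c; abb->b; bcb->a

  | baa => bc
  | cabaaa => cabca
  | bcb => a
  | abbcc => bcc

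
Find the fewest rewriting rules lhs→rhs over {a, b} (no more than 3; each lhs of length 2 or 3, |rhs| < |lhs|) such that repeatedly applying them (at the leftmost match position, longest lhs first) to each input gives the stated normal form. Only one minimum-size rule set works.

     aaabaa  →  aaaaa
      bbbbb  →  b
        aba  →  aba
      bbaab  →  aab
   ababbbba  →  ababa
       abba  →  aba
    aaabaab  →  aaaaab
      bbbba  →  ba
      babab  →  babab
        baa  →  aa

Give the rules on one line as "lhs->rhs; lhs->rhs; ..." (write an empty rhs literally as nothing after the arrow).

baa->aa; bb->b

  | aaabaa => aaaaa
  | bbbbb => bbbb => bbb => bb => b
  | aba
  | bbaab => baab => aab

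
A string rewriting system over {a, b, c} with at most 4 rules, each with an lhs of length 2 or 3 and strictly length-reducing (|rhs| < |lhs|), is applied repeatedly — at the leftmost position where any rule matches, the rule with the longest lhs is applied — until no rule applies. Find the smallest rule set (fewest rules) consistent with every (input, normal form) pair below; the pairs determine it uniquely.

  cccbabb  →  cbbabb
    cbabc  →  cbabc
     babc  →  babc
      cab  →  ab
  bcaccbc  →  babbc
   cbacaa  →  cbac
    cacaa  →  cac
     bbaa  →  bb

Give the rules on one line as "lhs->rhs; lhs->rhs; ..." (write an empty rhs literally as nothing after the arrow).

  | cccbabb => cbbabb
  | cbabc
  | babc
  | cab => ab

aa->; cab->ab; ccb->bb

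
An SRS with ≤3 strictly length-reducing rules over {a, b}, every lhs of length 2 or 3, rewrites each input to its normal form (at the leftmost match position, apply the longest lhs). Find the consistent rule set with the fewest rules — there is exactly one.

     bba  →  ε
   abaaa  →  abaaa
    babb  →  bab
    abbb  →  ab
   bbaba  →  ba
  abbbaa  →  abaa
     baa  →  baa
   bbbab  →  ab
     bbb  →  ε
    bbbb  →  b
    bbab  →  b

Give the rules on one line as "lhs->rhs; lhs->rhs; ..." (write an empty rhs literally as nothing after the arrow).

  | bba => ε
  | abaaa
  | babb => bab
  | abbb => abb => ab

abb->ab; bba->; bbb->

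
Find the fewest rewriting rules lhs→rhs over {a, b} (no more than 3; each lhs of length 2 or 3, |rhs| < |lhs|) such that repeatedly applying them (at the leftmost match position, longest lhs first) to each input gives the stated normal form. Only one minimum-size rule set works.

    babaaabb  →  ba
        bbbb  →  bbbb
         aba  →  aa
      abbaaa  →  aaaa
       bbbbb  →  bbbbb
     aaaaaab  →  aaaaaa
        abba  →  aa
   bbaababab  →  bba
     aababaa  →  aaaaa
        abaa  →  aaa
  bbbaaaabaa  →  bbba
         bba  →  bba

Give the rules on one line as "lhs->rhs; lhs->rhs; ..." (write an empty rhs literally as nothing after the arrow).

ab->a; baa->ba

  | babaaabb => baaaabb => baaabb => baabb => babb => bab => ba
  | bbbb
  | aba => aa
  | abbaaa => abaaa => aaaa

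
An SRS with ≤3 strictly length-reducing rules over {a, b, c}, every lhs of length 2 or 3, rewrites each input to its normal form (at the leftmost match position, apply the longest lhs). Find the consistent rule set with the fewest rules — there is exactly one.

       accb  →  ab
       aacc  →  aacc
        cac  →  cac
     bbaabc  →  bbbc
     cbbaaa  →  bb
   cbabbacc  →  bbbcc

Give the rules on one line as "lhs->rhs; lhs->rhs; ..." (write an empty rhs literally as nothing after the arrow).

  | accb => acb => ab
  | aacc
  | cac
  | bbaabc => bbabc => bbbc

ba->b; cb->b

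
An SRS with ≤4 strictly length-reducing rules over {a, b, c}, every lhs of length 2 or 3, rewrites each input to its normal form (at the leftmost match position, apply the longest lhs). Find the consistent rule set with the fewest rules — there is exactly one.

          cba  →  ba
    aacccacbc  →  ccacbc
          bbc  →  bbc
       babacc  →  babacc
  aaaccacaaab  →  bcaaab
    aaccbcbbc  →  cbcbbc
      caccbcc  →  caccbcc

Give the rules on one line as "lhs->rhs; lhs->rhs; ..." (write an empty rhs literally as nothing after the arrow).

  | cba => ba
  | aacccacbc => ccacbc
  | bbc
  | babacc

aac->; aca->b; cba->ba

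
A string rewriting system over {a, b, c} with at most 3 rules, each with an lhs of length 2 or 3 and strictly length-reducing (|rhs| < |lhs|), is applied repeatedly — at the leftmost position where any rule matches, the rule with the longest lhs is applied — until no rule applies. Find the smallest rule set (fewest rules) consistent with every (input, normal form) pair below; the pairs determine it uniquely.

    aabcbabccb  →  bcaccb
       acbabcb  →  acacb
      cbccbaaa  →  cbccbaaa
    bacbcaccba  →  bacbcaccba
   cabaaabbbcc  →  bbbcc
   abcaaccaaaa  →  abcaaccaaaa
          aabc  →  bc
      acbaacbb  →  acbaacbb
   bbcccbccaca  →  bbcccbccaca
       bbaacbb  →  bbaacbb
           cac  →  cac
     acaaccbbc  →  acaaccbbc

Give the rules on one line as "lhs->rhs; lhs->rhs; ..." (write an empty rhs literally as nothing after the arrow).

aab->b; bab->a; cab->a

  | aabcbabccb => bcbabccb => bcaccb
  | acbabcb => acacb
  | cbccbaaa
  | bacbcaccba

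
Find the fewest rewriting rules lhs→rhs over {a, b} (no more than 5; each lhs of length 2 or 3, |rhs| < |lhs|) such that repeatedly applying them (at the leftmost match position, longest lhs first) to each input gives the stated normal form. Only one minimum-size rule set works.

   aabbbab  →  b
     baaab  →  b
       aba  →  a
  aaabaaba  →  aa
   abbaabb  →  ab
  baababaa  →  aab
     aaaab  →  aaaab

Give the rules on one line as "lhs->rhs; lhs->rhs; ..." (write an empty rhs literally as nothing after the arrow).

  | aabbbab => abbab => bab => b
  | baaab => bab => b
  | aba => a
  | aaabaaba => aaabba => aaba => aa

abb->b; ba->; baa->b; bb->a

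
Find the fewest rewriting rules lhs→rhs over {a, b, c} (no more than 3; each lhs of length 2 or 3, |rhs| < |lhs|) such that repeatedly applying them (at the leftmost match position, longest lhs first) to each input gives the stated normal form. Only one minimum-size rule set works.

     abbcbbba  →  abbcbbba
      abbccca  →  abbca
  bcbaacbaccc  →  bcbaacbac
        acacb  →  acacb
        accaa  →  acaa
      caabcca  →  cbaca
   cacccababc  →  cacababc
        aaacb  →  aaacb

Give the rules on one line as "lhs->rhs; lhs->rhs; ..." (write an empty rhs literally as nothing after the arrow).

  | abbcbbba
  | abbccca => abbcca => abbca
  | bcbaacbaccc => bcbaacbacc => bcbaacbac
  | acacb

aab->ba; cc->c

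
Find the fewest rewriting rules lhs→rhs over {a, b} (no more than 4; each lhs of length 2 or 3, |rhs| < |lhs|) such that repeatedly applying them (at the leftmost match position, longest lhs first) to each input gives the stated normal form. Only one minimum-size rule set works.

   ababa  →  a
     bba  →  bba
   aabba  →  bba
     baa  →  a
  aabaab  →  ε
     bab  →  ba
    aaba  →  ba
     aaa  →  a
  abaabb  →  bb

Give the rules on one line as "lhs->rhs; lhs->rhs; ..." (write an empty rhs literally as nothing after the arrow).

aa->; ab->; baa->a; bab->ba

  | ababa => aba => a
  | bba
  | aabba => bba
  | baa => a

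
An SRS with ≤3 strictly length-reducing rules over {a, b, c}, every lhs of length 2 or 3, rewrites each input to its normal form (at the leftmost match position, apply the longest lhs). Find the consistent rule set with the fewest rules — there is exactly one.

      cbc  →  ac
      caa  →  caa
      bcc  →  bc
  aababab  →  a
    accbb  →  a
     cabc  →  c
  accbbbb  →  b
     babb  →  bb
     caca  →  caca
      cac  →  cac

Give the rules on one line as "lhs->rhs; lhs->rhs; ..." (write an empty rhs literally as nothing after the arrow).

ab->; cb->a; cc->c

  | cbc => ac
  | caa
  | bcc => bc
  | aababab => aabab => aab => a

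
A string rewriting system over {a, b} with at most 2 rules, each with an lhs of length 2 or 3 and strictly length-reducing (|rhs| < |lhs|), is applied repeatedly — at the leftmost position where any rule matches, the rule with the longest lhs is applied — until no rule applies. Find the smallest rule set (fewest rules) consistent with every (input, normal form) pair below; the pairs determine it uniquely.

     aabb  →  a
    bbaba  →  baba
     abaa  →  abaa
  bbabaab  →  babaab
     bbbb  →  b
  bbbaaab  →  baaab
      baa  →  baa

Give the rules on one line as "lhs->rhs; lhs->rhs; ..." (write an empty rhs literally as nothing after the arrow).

abb->; bb->b

  | aabb => a
  | bbaba => baba
  | abaa
  | bbabaab => babaab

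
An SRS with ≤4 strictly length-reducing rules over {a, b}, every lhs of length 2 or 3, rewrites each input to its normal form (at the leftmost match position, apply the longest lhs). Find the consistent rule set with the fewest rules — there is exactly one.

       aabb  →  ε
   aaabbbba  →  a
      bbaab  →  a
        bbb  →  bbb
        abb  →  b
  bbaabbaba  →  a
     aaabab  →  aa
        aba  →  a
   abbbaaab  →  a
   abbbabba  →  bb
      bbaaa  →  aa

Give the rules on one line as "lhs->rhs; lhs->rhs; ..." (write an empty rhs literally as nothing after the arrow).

  | aabb => ab => ε
  | aaabbbba => aabbba => abba => ba => a
  | bbaab => bab => a
  | bbb

ab->; ba->a; bab->a; bba->b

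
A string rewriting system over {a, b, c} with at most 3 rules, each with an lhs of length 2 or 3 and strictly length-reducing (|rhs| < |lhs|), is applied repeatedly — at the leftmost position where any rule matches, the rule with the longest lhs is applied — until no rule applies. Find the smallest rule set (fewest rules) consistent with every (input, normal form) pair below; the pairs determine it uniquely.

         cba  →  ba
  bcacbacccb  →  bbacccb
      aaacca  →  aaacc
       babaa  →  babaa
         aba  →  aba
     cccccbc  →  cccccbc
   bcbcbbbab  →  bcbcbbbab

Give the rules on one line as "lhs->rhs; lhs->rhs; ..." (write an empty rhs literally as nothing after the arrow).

ca->c; cba->ba

  | cba => ba
  | bcacbacccb => bccbacccb => bcbacccb => bbacccb
  | aaacca => aaacc
  | babaa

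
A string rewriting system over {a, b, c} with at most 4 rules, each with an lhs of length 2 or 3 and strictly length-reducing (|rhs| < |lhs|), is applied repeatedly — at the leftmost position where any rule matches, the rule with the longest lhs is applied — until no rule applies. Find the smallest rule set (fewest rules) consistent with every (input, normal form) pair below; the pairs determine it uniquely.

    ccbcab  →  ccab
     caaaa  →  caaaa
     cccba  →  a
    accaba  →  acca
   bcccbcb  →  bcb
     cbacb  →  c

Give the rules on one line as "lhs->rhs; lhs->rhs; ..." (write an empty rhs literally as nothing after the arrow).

ba->; ccb->c; ccc->a

  | ccbcab => ccab
  | caaaa
  | cccba => aba => a
  | accaba => acca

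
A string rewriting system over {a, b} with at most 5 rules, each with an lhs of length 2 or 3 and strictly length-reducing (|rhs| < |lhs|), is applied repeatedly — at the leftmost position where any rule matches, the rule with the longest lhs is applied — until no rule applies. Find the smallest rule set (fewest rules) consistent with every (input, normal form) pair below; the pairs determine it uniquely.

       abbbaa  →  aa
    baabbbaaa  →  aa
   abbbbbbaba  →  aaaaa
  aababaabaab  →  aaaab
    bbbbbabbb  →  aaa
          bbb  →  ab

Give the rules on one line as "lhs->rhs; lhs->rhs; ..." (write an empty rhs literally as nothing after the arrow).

  | abbbaa => aabaa => aa
  | baabbbaaa => bbbaaa => abaaa => aa
  | abbbbbbaba => aabbbbaba => aaabbaba => aaaaaba => aaaaa
  | aababaabaab => aaaabaab => aaaab

ba->; baa->; bab->; bb->a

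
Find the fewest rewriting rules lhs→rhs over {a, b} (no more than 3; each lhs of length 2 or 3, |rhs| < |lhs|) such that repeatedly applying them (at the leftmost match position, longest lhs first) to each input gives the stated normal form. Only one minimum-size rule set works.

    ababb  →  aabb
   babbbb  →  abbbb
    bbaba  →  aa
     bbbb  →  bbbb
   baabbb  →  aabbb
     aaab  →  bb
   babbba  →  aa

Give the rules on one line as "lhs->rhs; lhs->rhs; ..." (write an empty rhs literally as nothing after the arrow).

aaa->b; ba->a

  | ababb => aabb
  | babbbb => abbbb
  | bbaba => baba => aba => aa
  | bbbb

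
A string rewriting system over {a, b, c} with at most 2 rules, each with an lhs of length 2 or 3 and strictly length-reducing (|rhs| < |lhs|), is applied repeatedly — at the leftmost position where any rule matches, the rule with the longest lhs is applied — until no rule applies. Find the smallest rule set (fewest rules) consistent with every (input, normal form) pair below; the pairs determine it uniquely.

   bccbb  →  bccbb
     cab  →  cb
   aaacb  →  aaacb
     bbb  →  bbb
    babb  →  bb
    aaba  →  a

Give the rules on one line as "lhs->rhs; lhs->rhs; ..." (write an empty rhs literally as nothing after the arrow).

ab->b; ba->a

  | bccbb
  | cab => cb
  | aaacb
  | bbb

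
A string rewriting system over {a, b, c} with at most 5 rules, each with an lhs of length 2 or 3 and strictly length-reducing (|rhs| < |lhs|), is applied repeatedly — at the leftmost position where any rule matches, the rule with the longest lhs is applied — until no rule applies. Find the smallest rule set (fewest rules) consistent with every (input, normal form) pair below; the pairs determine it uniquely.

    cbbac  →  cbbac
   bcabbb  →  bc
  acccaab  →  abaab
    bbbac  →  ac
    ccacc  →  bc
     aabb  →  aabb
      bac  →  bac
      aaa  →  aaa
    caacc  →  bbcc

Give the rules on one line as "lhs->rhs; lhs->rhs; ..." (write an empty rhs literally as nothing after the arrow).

  | cbbac
  | bcabbb => bcbbb => bc
  | acccaab => abaab
  | bbbac => ac

bbb->; ca->c; caa->bb; ccc->b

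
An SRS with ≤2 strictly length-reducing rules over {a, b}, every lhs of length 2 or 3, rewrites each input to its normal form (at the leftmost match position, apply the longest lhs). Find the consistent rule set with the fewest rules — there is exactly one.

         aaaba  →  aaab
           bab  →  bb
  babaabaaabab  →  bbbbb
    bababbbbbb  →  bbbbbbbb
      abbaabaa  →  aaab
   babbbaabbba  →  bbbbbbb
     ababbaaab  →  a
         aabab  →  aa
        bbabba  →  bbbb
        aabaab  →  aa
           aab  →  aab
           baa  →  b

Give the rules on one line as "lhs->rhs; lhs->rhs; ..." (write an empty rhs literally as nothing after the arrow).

  | aaaba => aaab
  | bab => bb
  | babaabaaabab => bbaabaaabab => bbabaaabab => bbbaaabab => bbbaabab => bbbabab => bbbbab => bbbbb
  | bababbbbbb => bbabbbbbb => bbbbbbbb

abb->a; ba->b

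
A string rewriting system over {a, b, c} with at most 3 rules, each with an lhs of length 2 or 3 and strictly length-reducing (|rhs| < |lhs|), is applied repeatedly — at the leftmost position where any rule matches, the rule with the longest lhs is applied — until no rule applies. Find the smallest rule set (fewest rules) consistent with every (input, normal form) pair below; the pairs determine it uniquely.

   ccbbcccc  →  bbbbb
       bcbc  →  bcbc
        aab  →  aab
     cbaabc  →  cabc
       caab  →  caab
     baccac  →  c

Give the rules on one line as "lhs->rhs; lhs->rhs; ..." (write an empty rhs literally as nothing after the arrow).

ba->; cc->b

  | ccbbcccc => bbbcccc => bbbbcc => bbbbb
  | bcbc
  | aab
  | cbaabc => cabc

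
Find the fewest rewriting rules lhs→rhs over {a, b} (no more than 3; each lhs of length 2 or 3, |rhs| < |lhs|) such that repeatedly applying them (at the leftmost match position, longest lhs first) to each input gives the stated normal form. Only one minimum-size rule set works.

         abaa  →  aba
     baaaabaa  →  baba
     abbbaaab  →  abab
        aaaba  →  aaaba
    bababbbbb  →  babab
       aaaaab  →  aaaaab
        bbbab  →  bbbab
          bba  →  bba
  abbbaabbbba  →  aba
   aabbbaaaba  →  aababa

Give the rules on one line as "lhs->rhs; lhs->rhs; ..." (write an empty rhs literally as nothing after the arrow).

abb->a; baa->ba

  | abaa => aba
  | baaaabaa => baaabaa => baabaa => babaa => baba
  | abbbaaab => abaaab => abaab => abab
  | aaaba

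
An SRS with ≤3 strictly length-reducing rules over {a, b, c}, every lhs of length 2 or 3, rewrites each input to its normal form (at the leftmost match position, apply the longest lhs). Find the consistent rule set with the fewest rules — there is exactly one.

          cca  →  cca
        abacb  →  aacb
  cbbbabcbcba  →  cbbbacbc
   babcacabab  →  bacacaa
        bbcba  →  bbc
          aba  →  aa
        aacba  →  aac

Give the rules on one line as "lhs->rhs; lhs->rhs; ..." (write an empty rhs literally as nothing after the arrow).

ab->a; cba->c

  | cca
  | abacb => aacb
  | cbbbabcbcba => cbbbacbcba => cbbbacbc
  | babcacabab => bacacabab => bacacaab => bacacaa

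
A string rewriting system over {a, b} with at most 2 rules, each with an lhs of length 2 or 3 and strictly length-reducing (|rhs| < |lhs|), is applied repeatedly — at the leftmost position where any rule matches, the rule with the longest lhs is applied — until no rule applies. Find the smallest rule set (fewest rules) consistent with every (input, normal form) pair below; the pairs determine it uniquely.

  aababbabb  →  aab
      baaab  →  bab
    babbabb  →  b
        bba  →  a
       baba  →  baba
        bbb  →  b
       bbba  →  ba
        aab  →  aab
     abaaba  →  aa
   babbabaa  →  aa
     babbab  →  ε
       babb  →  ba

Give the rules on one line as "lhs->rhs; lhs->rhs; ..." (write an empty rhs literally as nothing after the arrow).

  | aababbabb => aabaabb => aabbb => aab
  | baaab => bab
  | babbabb => baabb => bbb => b
  | bba => a

baa->b; bb->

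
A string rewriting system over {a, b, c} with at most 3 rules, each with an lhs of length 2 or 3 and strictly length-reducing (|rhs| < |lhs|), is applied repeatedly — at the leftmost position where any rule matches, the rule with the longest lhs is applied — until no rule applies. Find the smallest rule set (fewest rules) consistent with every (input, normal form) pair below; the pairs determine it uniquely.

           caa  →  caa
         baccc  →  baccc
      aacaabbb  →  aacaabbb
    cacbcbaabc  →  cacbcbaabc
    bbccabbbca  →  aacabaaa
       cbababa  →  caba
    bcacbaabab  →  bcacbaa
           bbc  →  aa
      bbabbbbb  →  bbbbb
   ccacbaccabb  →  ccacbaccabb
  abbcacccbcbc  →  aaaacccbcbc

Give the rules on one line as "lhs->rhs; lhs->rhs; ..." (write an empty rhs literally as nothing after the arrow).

bab->; bbc->aa

  | caa
  | baccc
  | aacaabbb
  | cacbcbaabc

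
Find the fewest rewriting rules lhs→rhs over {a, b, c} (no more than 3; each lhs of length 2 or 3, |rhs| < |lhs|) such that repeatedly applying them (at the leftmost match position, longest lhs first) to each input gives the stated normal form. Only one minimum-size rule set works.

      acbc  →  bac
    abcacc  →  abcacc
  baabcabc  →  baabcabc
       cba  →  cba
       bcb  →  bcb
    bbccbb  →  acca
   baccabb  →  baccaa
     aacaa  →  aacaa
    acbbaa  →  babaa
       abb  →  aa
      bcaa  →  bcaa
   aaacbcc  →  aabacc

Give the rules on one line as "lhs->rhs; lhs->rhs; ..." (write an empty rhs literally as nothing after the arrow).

  | acbc => bac
  | abcacc
  | baabcabc
  | cba

acb->ba; bb->a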